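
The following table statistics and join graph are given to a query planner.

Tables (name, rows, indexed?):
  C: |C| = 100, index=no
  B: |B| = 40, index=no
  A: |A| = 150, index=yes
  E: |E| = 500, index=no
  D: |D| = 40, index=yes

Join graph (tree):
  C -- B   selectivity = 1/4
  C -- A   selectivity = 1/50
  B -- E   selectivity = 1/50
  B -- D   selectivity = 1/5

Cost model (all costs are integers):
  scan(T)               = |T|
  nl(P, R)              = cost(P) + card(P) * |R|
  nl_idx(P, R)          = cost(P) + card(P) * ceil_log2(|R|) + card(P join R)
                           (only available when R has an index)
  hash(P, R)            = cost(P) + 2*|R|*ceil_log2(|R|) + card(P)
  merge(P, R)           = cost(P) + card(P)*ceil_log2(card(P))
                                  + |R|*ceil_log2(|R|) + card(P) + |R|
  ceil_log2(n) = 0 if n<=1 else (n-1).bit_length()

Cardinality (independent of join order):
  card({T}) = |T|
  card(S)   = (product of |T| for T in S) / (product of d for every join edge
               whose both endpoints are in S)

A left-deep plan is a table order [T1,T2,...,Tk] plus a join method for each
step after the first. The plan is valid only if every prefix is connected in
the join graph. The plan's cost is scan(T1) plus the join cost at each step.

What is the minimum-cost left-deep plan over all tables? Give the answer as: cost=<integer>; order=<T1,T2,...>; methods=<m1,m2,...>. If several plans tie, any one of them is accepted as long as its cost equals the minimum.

cost=38460; order=C,A,B,D,E; methods=nl_idx,hash,hash,hash

Selinger DP (subsets sized 1..n):
  {C}: scan cost=100, card=100
  {B}: scan cost=40, card=40
  {A}: scan cost=150, card=150
  {E}: scan cost=500, card=500
  {D}: scan cost=40, card=40
  {BC}: card=1000; try (B,hash)→680, (C,merge)→1120, (B,merge)→1180, (C,hash)→1480, (C,nl)→4040, (B,nl)→4100; best=680 via (B,hash)
  {AC}: card=300; try (A,nl_idx)→1200, (C,hash)→1700, (A,merge)→2250, (C,merge)→2300, (A,hash)→2600, (A,nl)→15100 …(+1); best=1200 via (A,nl_idx)
  {BE}: card=400; try (B,hash)→1480, (E,merge)→5320, (B,merge)→5780, (E,hash)→9080, (E,nl)→20040, (B,nl)→20500; best=1480 via (B,hash)
  {BD}: card=320; try (D,hash)→560, (B,hash)→560, (D,merge)→600, (D,nl_idx)→600, (B,merge)→600, (D,nl)→1640 …(+1); best=560 via (D,hash)
  {ABC}: card=3000; try (B,hash)→1980, (A,hash)→4080, (B,merge)→4480, (A,nl_idx)→11680, (A,merge)→13030, (B,nl)→13200 …(+1); best=1980 via (B,hash)
  {BCE}: card=10000; try (C,hash)→3280, (C,merge)→6280, (E,hash)→10680, (E,merge)→16680, (C,nl)→41480, (E,nl)→500680; best=3280 via (C,hash)
  {BCD}: card=8000; try (D,hash)→2160, (C,hash)→2280, (C,merge)→4560, (D,merge)→11960, (D,nl_idx)→14680, (C,nl)→32560 …(+1); best=2160 via (D,hash)
  {BDE}: card=3200; try (D,hash)→2360, (D,merge)→5760, (D,nl_idx)→7080, (E,merge)→8760, (E,hash)→9880, (D,nl)→17480 …(+1); best=2360 via (D,hash)
  {ABCE}: card=30000; try (E,hash)→13980, (A,hash)→15680, (E,merge)→45980, (A,nl_idx)→113280, (A,merge)→154630, (E,nl)→1501980 …(+1); best=13980 via (E,hash)
  {ABCD}: card=24000; try (D,hash)→5460, (A,hash)→12560, (D,merge)→41260, (D,nl_idx)→43980, (A,nl_idx)→90160, (A,merge)→115510 …(+2); best=5460 via (D,hash)
  {BCDE}: card=80000; try (C,hash)→6960, (D,hash)→13760, (E,hash)→19160, (C,merge)→44760, (E,merge)→119160, (D,nl_idx)→143280 …(+4); best=6960 via (C,hash)
  {ABCDE}: card=240000; try (E,hash)→38460, (D,hash)→44460, (A,hash)→89360, (E,merge)→394460, (D,nl_idx)→433980, (D,merge)→494260 …(+5); best=38460 via (E,hash)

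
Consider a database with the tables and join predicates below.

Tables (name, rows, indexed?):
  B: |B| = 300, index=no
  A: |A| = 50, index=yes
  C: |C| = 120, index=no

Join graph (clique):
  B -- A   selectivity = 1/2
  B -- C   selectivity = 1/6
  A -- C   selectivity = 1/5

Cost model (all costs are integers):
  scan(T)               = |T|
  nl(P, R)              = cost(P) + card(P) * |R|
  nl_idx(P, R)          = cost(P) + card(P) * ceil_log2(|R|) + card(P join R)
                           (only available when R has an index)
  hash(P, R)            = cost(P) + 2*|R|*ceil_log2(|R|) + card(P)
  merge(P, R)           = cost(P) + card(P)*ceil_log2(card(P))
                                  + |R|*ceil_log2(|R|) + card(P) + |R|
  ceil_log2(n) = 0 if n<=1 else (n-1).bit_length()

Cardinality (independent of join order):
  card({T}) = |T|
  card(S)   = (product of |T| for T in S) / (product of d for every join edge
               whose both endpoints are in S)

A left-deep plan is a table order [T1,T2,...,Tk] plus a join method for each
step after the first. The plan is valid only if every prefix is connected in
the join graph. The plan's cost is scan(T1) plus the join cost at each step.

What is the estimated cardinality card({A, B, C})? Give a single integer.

30000

Tables in S: A(50), B(300), C(120)
Edges inside S: B-A(d=2), B-C(d=6), A-C(d=5)
numerator = 50 * 300 * 120 = 1800000
denominator = 2 * 6 * 5 = 60
card(S) = 1800000 / 60 = 30000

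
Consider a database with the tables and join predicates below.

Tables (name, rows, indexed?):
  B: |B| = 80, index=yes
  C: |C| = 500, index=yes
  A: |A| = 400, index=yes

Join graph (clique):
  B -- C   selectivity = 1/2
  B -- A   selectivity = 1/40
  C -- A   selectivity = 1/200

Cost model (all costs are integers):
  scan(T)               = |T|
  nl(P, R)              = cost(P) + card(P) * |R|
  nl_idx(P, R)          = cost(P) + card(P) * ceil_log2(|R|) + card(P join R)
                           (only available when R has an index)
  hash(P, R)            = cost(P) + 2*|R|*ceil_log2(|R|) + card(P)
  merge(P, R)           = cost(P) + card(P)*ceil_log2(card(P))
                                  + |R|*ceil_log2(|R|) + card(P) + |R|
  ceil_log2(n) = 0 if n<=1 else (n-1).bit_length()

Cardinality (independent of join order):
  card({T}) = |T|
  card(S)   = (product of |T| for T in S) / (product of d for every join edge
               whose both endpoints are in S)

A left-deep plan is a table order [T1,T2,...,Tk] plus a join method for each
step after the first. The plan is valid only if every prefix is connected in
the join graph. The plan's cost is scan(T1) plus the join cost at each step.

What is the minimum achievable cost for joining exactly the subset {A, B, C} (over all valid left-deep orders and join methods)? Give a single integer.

7120

Selinger DP over subsets of {A,B,C}:
  {B}: scan cost=80, card=80
  {C}: scan cost=500, card=500
  {A}: scan cost=400, card=400
  {BC}: card=20000; try (B,hash)→2120, (C,merge)→5720, (B,merge)→6140, (C,hash)→9160, (C,nl_idx)→20800, (B,nl_idx)→24000 …(+2); best=2120 via (B,hash)
  {AB}: card=800; try (A,nl_idx)→1600, (B,hash)→1920, (B,nl_idx)→4000, (A,merge)→4720, (B,merge)→5040, (A,hash)→7360 …(+2); best=1600 via (A,nl_idx)
  {AC}: card=1000; try (C,nl_idx)→5000, (A,nl_idx)→6000, (A,hash)→8200, (C,merge)→9400, (A,merge)→9500, (C,hash)→9800 …(+2); best=5000 via (C,nl_idx)
  {ABC}: card=1000; try (B,hash)→7120, (C,nl_idx)→9800, (C,hash)→11400, (B,nl_idx)→13000, (C,merge)→15400, (B,merge)→16640 …(+6); best=7120 via (B,hash)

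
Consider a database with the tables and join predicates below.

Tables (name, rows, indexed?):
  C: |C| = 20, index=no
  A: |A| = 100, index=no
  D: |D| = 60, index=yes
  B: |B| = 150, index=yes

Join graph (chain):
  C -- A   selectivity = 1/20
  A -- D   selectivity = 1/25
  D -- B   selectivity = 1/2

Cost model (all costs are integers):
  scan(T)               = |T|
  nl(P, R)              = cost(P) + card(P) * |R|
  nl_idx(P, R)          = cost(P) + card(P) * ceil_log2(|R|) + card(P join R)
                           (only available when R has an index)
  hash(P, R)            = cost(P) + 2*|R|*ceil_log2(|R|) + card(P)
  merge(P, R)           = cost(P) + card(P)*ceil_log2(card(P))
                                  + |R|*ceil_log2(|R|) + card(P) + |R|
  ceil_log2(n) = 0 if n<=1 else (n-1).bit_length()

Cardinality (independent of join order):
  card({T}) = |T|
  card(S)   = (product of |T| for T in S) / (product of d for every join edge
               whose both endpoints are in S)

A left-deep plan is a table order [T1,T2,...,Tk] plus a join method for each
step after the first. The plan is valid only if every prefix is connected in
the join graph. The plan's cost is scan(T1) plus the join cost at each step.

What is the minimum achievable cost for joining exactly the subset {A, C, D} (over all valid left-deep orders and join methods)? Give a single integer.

Selinger DP over subsets of {A,C,D}:
  {C}: scan cost=20, card=20
  {A}: scan cost=100, card=100
  {D}: scan cost=60, card=60
  {AC}: card=100; try (C,hash)→400, (A,merge)→940, (C,merge)→1020, (A,hash)→1440, (A,nl)→2020, (C,nl)→2100; best=400 via (C,hash)
  {AD}: card=240; try (D,hash)→920, (D,nl_idx)→940, (A,merge)→1280, (D,merge)→1320, (A,hash)→1520, (A,nl)→6060 …(+1); best=920 via (D,hash)
  {ACD}: card=240; try (D,hash)→1220, (D,nl_idx)→1240, (C,hash)→1360, (D,merge)→1620, (C,merge)→3200, (C,nl)→5720 …(+1); best=1220 via (D,hash)

1220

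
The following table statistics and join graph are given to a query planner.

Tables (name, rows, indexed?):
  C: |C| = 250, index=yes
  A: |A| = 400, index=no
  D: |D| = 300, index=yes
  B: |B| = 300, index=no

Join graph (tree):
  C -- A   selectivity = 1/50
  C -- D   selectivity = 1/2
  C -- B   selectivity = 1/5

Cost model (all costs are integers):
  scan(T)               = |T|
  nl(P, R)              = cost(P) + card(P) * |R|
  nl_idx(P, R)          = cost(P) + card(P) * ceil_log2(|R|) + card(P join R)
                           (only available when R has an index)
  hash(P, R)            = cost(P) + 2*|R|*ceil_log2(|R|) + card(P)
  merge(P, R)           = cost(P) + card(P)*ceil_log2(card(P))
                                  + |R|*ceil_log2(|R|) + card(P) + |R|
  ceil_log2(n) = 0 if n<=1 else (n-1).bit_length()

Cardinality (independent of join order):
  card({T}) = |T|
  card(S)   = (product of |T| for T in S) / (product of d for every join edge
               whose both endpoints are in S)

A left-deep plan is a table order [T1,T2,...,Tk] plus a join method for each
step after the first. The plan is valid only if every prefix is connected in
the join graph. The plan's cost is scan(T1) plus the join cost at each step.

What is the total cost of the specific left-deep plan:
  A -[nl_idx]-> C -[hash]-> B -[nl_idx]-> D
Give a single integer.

19093000

step 1: scan A: cost=400, card=400
step 2: join C via nl_idx
    card(P join C) = 400*250/(50) = 2000
    cost = 400 + 400*8 + 2000 = 5600
step 3: join B via hash
    card(P join B) = 2000*300/(5) = 120000
    cost = 5600 + 2*300*9 + 2000 = 13000
step 4: join D via nl_idx
    card(P join D) = 120000*300/(2) = 18000000
    cost = 13000 + 120000*9 + 18000000 = 19093000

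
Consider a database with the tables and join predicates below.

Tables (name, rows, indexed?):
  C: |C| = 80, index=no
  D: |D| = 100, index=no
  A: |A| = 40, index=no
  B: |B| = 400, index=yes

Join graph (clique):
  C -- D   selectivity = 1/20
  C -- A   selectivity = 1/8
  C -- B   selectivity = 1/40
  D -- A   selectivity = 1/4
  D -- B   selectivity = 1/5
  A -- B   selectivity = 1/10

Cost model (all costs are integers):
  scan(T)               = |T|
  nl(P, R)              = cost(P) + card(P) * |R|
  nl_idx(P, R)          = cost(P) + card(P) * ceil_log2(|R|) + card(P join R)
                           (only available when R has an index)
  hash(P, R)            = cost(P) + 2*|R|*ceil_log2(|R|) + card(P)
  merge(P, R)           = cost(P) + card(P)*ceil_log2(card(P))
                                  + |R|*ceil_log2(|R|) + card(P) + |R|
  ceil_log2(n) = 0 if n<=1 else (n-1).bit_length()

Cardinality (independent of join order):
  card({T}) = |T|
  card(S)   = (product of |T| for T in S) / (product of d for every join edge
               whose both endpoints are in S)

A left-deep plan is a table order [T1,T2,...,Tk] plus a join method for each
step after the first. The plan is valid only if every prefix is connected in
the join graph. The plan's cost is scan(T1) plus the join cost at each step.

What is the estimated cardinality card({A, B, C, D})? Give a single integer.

Tables in S: A(40), B(400), C(80), D(100)
Edges inside S: C-D(d=20), C-A(d=8), C-B(d=40), D-A(d=4), D-B(d=5), A-B(d=10)
numerator = 40 * 400 * 80 * 100 = 128000000
denominator = 20 * 8 * 40 * 4 * 5 * 10 = 1280000
card(S) = 128000000 / 1280000 = 100

100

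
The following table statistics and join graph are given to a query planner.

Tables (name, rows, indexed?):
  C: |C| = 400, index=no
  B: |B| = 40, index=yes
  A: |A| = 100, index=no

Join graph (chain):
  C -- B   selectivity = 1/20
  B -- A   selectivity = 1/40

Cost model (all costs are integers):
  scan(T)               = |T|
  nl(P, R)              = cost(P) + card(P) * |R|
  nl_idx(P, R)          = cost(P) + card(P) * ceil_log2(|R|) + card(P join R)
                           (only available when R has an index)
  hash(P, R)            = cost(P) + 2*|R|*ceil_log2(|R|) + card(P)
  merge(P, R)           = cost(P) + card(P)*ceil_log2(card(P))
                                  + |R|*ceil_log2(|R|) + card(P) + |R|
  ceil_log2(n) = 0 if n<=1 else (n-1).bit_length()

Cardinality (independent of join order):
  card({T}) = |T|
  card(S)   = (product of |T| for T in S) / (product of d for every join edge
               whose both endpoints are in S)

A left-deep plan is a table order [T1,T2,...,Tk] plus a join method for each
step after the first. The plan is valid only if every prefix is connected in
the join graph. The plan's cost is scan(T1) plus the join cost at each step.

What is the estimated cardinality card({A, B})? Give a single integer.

100

Tables in S: A(100), B(40)
Edges inside S: B-A(d=40)
numerator = 100 * 40 = 4000
denominator = 40 = 40
card(S) = 4000 / 40 = 100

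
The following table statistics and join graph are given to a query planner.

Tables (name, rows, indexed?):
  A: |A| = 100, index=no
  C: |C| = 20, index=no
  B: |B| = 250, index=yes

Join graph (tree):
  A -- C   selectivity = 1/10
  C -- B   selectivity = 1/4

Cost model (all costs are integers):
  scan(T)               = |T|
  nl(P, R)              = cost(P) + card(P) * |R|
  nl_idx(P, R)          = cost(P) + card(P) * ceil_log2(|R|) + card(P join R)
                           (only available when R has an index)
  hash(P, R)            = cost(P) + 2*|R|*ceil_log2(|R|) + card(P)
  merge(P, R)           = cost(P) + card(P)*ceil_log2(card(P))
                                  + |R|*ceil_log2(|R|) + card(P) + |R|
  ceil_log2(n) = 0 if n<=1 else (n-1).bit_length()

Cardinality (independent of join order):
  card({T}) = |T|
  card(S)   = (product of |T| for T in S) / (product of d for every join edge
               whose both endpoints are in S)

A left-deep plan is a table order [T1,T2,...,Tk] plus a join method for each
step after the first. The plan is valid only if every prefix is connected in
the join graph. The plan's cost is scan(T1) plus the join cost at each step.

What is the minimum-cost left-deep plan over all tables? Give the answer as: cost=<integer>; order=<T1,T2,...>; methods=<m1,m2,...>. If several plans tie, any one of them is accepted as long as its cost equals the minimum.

Selinger DP (subsets sized 1..n):
  {A}: scan cost=100, card=100
  {C}: scan cost=20, card=20
  {B}: scan cost=250, card=250
  {AC}: card=200; try (C,hash)→400, (A,merge)→940, (C,merge)→1020, (A,hash)→1440, (A,nl)→2020, (C,nl)→2100; best=400 via (C,hash)
  {BC}: card=1250; try (C,hash)→700, (B,nl_idx)→1430, (B,merge)→2390, (C,merge)→2620, (B,hash)→4040, (B,nl)→5020 …(+1); best=700 via (C,hash)
  {ABC}: card=12500; try (A,hash)→3350, (B,merge)→4450, (B,hash)→4600, (B,nl_idx)→14500, (A,merge)→16500, (B,nl)→50400 …(+1); best=3350 via (A,hash)

cost=3350; order=B,C,A; methods=hash,hash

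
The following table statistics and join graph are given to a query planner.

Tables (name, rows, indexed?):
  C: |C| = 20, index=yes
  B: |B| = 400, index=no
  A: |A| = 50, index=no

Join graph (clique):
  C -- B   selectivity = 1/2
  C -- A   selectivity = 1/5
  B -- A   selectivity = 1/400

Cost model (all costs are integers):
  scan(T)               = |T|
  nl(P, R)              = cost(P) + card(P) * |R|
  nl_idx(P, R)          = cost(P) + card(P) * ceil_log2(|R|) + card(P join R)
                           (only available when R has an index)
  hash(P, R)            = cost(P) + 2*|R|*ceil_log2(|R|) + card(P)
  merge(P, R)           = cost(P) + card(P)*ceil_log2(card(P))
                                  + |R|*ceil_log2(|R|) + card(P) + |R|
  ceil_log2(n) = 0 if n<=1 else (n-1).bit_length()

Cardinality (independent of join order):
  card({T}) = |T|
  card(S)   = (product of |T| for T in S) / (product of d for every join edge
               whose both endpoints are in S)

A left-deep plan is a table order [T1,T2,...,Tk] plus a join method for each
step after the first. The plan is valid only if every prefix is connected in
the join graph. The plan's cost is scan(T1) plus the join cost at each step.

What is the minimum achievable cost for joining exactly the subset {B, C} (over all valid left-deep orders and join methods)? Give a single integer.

1000

Selinger DP over subsets of {B,C}:
  {C}: scan cost=20, card=20
  {B}: scan cost=400, card=400
  {BC}: card=4000; try (C,hash)→1000, (B,merge)→4140, (C,merge)→4520, (C,nl_idx)→6400, (B,hash)→7240, (B,nl)→8020 …(+1); best=1000 via (C,hash)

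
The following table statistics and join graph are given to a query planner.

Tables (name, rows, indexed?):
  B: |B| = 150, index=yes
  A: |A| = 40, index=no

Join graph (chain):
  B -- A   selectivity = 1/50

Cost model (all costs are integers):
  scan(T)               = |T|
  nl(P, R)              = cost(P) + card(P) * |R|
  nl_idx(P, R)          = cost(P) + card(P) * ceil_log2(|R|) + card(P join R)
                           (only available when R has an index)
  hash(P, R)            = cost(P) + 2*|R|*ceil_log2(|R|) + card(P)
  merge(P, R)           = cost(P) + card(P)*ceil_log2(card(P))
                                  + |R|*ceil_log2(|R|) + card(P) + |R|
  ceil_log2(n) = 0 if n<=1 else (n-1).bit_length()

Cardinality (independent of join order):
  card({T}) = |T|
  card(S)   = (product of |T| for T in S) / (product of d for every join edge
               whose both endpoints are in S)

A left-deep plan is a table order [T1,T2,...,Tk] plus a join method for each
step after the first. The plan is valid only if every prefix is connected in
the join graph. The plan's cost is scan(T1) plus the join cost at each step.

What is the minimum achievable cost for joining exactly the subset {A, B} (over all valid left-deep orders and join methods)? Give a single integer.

Selinger DP over subsets of {A,B}:
  {B}: scan cost=150, card=150
  {A}: scan cost=40, card=40
  {AB}: card=120; try (B,nl_idx)→480, (A,hash)→780, (B,merge)→1670, (A,merge)→1780, (B,hash)→2480, (B,nl)→6040 …(+1); best=480 via (B,nl_idx)

480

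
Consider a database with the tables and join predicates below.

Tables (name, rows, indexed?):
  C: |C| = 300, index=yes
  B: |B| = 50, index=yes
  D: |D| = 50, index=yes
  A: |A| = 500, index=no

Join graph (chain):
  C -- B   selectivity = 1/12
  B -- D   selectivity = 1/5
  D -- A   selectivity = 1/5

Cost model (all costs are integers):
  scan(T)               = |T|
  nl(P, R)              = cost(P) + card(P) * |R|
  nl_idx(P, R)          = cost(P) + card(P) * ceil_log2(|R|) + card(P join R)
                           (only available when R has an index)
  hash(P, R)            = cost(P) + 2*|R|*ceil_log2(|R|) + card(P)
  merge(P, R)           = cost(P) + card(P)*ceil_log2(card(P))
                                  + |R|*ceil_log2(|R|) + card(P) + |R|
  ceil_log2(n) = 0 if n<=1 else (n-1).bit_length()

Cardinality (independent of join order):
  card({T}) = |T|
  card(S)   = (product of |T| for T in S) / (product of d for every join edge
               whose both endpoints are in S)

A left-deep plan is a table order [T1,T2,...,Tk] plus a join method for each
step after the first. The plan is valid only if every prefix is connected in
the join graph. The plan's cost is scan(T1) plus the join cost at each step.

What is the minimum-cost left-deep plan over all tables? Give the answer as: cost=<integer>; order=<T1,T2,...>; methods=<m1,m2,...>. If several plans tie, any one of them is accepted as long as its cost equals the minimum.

cost=24550; order=C,B,D,A; methods=hash,hash,hash

Selinger DP (subsets sized 1..n):
  {C}: scan cost=300, card=300
  {B}: scan cost=50, card=50
  {D}: scan cost=50, card=50
  {A}: scan cost=500, card=500
  {BC}: card=1250; try (B,hash)→1200, (C,nl_idx)→1750, (B,nl_idx)→3350, (C,merge)→3400, (B,merge)→3650, (C,hash)→5500 …(+2); best=1200 via (B,hash)
  {BD}: card=500; try (D,hash)→700, (B,hash)→700, (D,merge)→750, (B,merge)→750, (D,nl_idx)→850, (B,nl_idx)→850 …(+2); best=700 via (D,hash)
  {AD}: card=5000; try (D,hash)→1600, (A,merge)→5400, (D,merge)→5850, (D,nl_idx)→8500, (A,hash)→9100, (A,nl)→25050 …(+1); best=1600 via (D,hash)
  {BCD}: card=12500; try (D,hash)→3050, (C,hash)→6600, (C,merge)→8700, (D,merge)→16550, (C,nl_idx)→17700, (D,nl_idx)→21200 …(+2); best=3050 via (D,hash)
  {ABD}: card=50000; try (B,hash)→7200, (A,hash)→10200, (A,merge)→10700, (B,merge)→71950, (B,nl_idx)→81600, (A,nl)→250700 …(+1); best=7200 via (B,hash)
  {ABCD}: card=1250000; try (A,hash)→24550, (C,hash)→62600, (A,merge)→195550, (C,merge)→860200, (C,nl_idx)→1707200, (A,nl)→6253050 …(+1); best=24550 via (A,hash)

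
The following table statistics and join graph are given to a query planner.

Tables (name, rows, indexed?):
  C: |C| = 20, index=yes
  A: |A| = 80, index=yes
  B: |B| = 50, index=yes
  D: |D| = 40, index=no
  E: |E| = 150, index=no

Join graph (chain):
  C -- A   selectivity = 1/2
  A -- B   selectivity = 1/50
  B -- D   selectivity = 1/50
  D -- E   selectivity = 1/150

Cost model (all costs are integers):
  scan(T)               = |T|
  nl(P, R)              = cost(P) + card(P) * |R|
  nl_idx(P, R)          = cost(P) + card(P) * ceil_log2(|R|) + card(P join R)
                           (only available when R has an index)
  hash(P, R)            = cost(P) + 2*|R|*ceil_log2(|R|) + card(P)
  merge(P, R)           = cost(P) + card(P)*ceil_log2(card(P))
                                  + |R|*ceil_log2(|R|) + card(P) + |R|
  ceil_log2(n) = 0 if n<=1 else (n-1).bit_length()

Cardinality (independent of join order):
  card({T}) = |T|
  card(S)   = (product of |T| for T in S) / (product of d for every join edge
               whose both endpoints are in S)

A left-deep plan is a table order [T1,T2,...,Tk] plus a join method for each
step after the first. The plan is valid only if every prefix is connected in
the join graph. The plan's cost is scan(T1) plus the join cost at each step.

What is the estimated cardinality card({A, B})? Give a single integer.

Tables in S: A(80), B(50)
Edges inside S: A-B(d=50)
numerator = 80 * 50 = 4000
denominator = 50 = 50
card(S) = 4000 / 50 = 80

80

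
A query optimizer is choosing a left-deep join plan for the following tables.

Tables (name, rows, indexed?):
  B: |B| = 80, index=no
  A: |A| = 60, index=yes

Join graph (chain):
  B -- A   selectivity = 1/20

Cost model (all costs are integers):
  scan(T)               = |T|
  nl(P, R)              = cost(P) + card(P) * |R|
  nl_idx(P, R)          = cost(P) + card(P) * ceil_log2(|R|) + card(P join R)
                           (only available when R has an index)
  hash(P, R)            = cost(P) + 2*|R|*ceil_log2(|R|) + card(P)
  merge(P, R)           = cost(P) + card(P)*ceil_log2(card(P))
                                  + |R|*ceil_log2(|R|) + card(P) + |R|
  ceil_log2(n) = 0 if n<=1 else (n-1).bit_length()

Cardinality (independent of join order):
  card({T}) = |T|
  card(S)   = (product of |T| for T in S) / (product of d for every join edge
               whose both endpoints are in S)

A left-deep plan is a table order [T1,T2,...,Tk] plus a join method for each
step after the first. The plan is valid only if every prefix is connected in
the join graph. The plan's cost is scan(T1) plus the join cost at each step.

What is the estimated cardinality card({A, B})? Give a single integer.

Tables in S: A(60), B(80)
Edges inside S: B-A(d=20)
numerator = 60 * 80 = 4800
denominator = 20 = 20
card(S) = 4800 / 20 = 240

240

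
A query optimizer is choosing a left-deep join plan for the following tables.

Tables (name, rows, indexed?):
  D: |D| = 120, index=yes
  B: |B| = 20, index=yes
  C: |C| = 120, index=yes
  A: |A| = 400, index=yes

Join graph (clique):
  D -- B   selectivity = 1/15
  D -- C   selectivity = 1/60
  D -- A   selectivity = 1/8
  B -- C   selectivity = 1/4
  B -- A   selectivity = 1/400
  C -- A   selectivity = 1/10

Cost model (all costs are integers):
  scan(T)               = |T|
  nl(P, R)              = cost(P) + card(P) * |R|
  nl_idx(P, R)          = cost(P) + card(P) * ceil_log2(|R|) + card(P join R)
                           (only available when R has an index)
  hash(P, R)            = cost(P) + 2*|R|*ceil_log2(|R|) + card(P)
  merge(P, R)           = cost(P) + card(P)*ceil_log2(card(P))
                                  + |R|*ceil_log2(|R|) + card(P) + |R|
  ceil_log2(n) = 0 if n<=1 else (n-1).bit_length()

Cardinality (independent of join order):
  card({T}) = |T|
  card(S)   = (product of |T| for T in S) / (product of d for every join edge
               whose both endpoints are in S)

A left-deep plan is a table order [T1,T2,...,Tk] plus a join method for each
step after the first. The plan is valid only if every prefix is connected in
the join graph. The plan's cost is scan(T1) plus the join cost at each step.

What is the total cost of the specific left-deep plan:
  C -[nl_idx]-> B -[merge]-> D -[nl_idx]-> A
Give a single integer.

9601

step 1: scan C: cost=120, card=120
step 2: join B via nl_idx
    card(P join B) = 120*20/(4) = 600
    cost = 120 + 120*5 + 600 = 1320
step 3: join D via merge
    card(P join D) = 600*120/(15*60) = 80
    cost = 1320 + 600*10 + 120*7 + 600 + 120 = 8880
step 4: join A via nl_idx
    card(P join A) = 80*400/(8*400*10) = 1
    cost = 8880 + 80*9 + 1 = 9601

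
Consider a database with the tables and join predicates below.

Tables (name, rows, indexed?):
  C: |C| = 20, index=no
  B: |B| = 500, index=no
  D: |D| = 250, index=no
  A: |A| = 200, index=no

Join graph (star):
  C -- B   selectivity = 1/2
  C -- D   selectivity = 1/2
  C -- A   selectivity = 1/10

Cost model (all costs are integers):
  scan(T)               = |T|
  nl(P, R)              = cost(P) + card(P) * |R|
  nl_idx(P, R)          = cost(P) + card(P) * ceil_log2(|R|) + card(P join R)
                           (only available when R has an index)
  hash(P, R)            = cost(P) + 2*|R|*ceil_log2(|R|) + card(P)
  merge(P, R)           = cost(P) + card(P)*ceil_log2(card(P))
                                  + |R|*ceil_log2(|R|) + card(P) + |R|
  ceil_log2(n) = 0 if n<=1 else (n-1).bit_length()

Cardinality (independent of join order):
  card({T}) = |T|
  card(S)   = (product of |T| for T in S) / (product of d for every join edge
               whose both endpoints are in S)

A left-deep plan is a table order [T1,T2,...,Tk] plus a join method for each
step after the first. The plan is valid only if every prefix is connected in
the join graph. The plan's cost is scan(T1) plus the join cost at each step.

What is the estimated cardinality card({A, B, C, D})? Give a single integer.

Tables in S: A(200), B(500), C(20), D(250)
Edges inside S: C-B(d=2), C-D(d=2), C-A(d=10)
numerator = 200 * 500 * 20 * 250 = 500000000
denominator = 2 * 2 * 10 = 40
card(S) = 500000000 / 40 = 12500000

12500000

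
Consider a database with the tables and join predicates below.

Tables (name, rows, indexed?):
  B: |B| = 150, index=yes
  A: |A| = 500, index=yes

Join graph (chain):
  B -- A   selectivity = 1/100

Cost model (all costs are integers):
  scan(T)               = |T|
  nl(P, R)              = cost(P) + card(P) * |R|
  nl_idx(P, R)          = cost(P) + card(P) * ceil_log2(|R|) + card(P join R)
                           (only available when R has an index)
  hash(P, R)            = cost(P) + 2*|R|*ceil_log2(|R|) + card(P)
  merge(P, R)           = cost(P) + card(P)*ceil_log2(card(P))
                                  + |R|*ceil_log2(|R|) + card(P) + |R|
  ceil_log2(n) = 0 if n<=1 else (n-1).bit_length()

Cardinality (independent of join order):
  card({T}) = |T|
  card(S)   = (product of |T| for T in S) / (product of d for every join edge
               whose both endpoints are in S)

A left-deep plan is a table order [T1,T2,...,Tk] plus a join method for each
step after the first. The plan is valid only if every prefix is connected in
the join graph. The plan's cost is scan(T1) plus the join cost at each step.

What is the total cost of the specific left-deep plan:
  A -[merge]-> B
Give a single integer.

6850

step 1: scan A: cost=500, card=500
step 2: join B via merge
    card(P join B) = 500*150/(100) = 750
    cost = 500 + 500*9 + 150*8 + 500 + 150 = 6850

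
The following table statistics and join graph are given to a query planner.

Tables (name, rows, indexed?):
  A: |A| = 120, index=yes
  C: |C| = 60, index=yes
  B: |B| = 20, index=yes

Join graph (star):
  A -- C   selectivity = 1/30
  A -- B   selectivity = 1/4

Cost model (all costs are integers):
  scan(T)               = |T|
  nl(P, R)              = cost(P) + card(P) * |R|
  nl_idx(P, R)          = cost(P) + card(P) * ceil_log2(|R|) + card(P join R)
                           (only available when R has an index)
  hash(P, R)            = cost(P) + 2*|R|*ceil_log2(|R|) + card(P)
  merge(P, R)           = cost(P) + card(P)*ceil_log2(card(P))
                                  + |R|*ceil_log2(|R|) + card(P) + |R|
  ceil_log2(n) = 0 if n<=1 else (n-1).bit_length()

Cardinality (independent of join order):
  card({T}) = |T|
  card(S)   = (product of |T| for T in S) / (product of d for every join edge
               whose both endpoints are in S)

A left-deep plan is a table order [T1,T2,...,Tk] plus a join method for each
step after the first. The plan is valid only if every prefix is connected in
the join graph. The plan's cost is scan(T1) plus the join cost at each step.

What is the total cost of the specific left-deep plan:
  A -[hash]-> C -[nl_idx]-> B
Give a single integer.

step 1: scan A: cost=120, card=120
step 2: join C via hash
    card(P join C) = 120*60/(30) = 240
    cost = 120 + 2*60*6 + 120 = 960
step 3: join B via nl_idx
    card(P join B) = 240*20/(4) = 1200
    cost = 960 + 240*5 + 1200 = 3360

3360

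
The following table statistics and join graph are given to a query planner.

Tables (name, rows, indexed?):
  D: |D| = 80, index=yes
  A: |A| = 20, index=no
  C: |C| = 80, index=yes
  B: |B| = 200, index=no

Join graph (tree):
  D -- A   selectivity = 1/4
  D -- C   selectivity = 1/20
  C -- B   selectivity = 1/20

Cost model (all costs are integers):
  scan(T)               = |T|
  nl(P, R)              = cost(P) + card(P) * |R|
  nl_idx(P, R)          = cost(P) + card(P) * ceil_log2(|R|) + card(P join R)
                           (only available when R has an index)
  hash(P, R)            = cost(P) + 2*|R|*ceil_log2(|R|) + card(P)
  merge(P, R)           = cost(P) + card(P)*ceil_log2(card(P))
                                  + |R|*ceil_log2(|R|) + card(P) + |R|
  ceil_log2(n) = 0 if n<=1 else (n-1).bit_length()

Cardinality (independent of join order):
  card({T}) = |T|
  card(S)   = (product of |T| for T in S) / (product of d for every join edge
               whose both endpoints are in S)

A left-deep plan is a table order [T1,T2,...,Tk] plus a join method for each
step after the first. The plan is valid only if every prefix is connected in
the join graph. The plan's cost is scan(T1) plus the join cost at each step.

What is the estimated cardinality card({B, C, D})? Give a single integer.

3200

Tables in S: B(200), C(80), D(80)
Edges inside S: D-C(d=20), C-B(d=20)
numerator = 200 * 80 * 80 = 1280000
denominator = 20 * 20 = 400
card(S) = 1280000 / 400 = 3200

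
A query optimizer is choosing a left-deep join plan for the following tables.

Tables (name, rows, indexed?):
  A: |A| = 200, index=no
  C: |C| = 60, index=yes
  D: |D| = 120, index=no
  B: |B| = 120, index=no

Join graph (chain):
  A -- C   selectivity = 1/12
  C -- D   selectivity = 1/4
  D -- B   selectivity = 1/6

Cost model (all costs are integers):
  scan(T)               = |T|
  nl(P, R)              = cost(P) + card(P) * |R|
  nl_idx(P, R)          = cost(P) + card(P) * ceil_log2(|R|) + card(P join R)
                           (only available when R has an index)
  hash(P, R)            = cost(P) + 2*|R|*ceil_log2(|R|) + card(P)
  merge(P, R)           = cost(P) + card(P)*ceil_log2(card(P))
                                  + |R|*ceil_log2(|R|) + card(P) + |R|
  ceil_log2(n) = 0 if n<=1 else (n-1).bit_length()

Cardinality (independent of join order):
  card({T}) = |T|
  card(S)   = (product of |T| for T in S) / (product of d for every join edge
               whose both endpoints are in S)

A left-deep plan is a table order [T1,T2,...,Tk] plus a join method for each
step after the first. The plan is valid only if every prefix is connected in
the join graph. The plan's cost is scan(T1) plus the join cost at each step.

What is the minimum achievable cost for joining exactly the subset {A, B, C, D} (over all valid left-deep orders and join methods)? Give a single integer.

35480

Selinger DP over subsets of {A,B,C,D}:
  {A}: scan cost=200, card=200
  {C}: scan cost=60, card=60
  {D}: scan cost=120, card=120
  {B}: scan cost=120, card=120
  {AC}: card=1000; try (C,hash)→1120, (A,merge)→2280, (C,nl_idx)→2400, (C,merge)→2420, (A,hash)→3320, (A,nl)→12060 …(+1); best=1120 via (C,hash)
  {CD}: card=1800; try (C,hash)→960, (D,merge)→1440, (C,merge)→1500, (D,hash)→1800, (C,nl_idx)→2640, (D,nl)→7260 …(+1); best=960 via (C,hash)
  {BD}: card=2400; try (D,hash)→1920, (B,hash)→1920, (D,merge)→2040, (B,merge)→2040, (D,nl)→14520, (B,nl)→14520; best=1920 via (D,hash)
  {ACD}: card=30000; try (D,hash)→3800, (A,hash)→5960, (D,merge)→13080, (A,merge)→24360, (D,nl)→121120, (A,nl)→360960; best=3800 via (D,hash)
  {BCD}: card=36000; try (B,hash)→4440, (C,hash)→5040, (B,merge)→23520, (C,merge)→33540, (C,nl_idx)→52320, (C,nl)→145920 …(+1); best=4440 via (B,hash)
  {ABCD}: card=600000; try (B,hash)→35480, (A,hash)→43640, (B,merge)→484760, (A,merge)→618240, (B,nl)→3603800, (A,nl)→7204440; best=35480 via (B,hash)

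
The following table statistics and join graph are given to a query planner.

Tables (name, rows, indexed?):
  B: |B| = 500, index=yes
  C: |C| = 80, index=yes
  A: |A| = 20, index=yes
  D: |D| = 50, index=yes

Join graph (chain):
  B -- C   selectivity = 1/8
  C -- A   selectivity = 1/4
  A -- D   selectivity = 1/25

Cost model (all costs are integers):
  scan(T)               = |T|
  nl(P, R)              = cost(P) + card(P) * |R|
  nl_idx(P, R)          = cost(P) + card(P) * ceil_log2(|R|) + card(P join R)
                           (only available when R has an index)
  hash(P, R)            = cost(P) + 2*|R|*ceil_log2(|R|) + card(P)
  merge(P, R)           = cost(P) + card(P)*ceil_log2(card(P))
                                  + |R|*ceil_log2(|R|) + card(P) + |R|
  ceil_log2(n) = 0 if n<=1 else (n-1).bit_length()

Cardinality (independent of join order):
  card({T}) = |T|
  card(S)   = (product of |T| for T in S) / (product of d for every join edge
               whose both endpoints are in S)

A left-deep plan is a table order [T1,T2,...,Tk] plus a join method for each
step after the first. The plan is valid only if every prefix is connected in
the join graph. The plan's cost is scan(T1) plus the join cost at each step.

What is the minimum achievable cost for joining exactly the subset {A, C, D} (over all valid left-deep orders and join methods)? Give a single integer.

1100

Selinger DP over subsets of {A,C,D}:
  {C}: scan cost=80, card=80
  {A}: scan cost=20, card=20
  {D}: scan cost=50, card=50
  {AC}: card=400; try (A,hash)→360, (C,nl_idx)→560, (C,merge)→780, (A,merge)→840, (A,nl_idx)→880, (C,hash)→1160 …(+2); best=360 via (A,hash)
  {AD}: card=40; try (D,nl_idx)→180, (A,hash)→300, (A,nl_idx)→340, (D,merge)→490, (A,merge)→520, (D,hash)→640 …(+2); best=180 via (D,nl_idx)
  {ACD}: card=800; try (C,merge)→1100, (C,nl_idx)→1260, (C,hash)→1340, (D,hash)→1360, (C,nl)→3380, (D,nl_idx)→3560 …(+2); best=1100 via (C,merge)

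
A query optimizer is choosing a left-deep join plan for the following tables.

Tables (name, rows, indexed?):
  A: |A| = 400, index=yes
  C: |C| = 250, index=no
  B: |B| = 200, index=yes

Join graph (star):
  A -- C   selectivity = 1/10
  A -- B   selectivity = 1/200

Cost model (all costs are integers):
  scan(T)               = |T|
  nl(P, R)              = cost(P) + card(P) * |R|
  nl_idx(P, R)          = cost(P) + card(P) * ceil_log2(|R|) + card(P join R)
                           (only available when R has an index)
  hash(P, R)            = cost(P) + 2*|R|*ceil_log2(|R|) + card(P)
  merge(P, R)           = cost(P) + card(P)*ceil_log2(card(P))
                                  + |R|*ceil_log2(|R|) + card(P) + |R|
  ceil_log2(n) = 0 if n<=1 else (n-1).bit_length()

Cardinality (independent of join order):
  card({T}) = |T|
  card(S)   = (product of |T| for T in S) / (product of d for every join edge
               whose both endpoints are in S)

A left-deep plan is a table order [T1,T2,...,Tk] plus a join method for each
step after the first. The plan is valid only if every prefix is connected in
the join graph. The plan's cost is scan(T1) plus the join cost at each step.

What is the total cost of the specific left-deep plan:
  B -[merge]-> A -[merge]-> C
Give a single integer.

step 1: scan B: cost=200, card=200
step 2: join A via merge
    card(P join A) = 200*400/(200) = 400
    cost = 200 + 200*8 + 400*9 + 200 + 400 = 6000
step 3: join C via merge
    card(P join C) = 400*250/(10) = 10000
    cost = 6000 + 400*9 + 250*8 + 400 + 250 = 12250

12250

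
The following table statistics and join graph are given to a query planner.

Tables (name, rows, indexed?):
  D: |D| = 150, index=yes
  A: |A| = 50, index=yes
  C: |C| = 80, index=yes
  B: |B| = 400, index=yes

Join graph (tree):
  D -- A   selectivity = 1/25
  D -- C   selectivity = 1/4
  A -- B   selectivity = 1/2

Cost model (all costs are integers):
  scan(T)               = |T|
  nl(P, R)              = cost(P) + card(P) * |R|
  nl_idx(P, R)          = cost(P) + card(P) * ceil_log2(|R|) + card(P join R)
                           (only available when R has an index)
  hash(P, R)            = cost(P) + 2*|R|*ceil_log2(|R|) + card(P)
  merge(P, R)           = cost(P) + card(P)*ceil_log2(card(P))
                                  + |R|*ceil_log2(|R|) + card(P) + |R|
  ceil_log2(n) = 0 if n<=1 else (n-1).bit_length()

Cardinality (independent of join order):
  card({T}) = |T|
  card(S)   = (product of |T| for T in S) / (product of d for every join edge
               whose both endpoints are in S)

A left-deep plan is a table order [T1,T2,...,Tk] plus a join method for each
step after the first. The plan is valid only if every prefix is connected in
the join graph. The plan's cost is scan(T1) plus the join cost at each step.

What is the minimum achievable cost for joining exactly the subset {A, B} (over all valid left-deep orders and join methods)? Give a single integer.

1400

Selinger DP over subsets of {A,B}:
  {A}: scan cost=50, card=50
  {B}: scan cost=400, card=400
  {AB}: card=10000; try (A,hash)→1400, (B,merge)→4400, (A,merge)→4750, (B,hash)→7300, (B,nl_idx)→10500, (A,nl_idx)→12800 …(+2); best=1400 via (A,hash)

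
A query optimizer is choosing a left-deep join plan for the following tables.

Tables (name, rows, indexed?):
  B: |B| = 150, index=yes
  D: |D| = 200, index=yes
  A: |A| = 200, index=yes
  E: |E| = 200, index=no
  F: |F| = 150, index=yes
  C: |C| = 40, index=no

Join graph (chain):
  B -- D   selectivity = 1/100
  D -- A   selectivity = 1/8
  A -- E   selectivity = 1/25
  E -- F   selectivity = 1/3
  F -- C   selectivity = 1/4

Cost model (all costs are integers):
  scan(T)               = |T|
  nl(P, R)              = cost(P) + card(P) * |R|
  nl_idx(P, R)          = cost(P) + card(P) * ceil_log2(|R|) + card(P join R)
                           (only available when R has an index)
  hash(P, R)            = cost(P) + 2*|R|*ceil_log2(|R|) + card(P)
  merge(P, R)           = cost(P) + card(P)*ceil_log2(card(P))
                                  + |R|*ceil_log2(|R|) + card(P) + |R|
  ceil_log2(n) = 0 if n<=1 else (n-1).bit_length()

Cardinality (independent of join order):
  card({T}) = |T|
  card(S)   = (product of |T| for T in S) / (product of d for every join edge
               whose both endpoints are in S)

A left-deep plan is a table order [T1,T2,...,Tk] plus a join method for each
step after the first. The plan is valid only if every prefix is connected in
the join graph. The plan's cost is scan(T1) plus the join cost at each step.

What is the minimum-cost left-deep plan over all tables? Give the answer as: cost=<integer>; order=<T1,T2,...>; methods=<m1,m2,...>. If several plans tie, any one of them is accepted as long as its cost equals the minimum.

Selinger DP (subsets sized 1..n):
  {B}: scan cost=150, card=150
  {D}: scan cost=200, card=200
  {A}: scan cost=200, card=200
  {E}: scan cost=200, card=200
  {F}: scan cost=150, card=150
  {C}: scan cost=40, card=40
  {BD}: card=300; try (D,nl_idx)→1650, (B,nl_idx)→2100, (B,hash)→2800, (D,merge)→3300, (B,merge)→3350, (D,hash)→3500 …(+2); best=1650 via (D,nl_idx)
  {AD}: card=5000; try (D,hash)→3600, (A,hash)→3600, (D,merge)→3800, (A,merge)→3800, (D,nl_idx)→6800, (A,nl_idx)→6800 …(+2); best=3600 via (D,hash)
  {AE}: card=1600; try (A,nl_idx)→3400, (E,hash)→3600, (A,hash)→3600, (E,merge)→3800, (A,merge)→3800, (E,nl)→40200 …(+1); best=3400 via (A,nl_idx)
  {EF}: card=10000; try (F,hash)→2800, (E,merge)→3300, (F,merge)→3350, (E,hash)→3500, (F,nl_idx)→11800, (E,nl)→30150 …(+1); best=2800 via (F,hash)
  {CF}: card=1500; try (C,hash)→780, (F,merge)→1670, (C,merge)→1780, (F,nl_idx)→1860, (F,hash)→2480, (F,nl)→6040 …(+1); best=780 via (C,hash)
  {ABD}: card=7500; try (A,hash)→5150, (A,merge)→6450, (B,hash)→11000, (A,nl_idx)→11550, (B,nl_idx)→51100, (A,nl)→61650 …(+2); best=5150 via (A,hash)
  {ADE}: card=40000; try (D,hash)→8200, (E,hash)→11800, (D,merge)→24400, (D,nl_idx)→56200, (E,merge)→75400, (D,nl)→323400 …(+1); best=8200 via (D,hash)
  {AEF}: card=80000; try (F,hash)→7400, (A,hash)→16000, (F,merge)→23950, (F,nl_idx)→96200, (A,merge)→154600, (A,nl_idx)→162800 …(+2); best=7400 via (F,hash)
  {CEF}: card=100000; try (E,hash)→5480, (C,hash)→13280, (E,merge)→20580, (C,merge)→153080, (E,nl)→300780, (C,nl)→402800; best=5480 via (E,hash)
  {ABDE}: card=60000; try (E,hash)→15850, (B,hash)→50600, (E,merge)→111950, (B,nl_idx)→388200, (B,merge)→689550, (E,nl)→1505150 …(+1); best=15850 via (E,hash)
  {ADEF}: card=2000000; try (F,hash)→50600, (D,hash)→90600, (F,merge)→689550, (D,merge)→1449200, (F,nl_idx)→2328200, (D,nl_idx)→2647400 …(+2); best=50600 via (F,hash)
  {ACEF}: card=800000; try (C,hash)→87880, (A,hash)→108680, (C,merge)→1447680, (A,nl_idx)→1605480, (A,merge)→1807280, (C,nl)→3207400 …(+1); best=87880 via (C,hash)
  {ABDEF}: card=3000000; try (F,hash)→78250, (F,merge)→1037200, (B,hash)→2053000, (F,nl_idx)→3495850, (F,nl)→9015850, (B,nl_idx)→19050600 …(+2); best=78250 via (F,hash)
  {ACDEF}: card=20000000; try (D,hash)→891080, (C,hash)→2051080, (D,merge)→16889680, (D,nl_idx)→26487880, (C,merge)→44050880, (C,nl)→80050600 …(+1); best=891080 via (D,hash)
  {ABCDEF}: card=30000000; try (C,hash)→3078730, (B,hash)→20893480, (C,merge)→69078530, (C,nl)→120078250, (B,nl_idx)→190891080, (B,merge)→520892430 …(+1); best=3078730 via (C,hash)

cost=3078730; order=B,D,A,E,F,C; methods=nl_idx,hash,hash,hash,hash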